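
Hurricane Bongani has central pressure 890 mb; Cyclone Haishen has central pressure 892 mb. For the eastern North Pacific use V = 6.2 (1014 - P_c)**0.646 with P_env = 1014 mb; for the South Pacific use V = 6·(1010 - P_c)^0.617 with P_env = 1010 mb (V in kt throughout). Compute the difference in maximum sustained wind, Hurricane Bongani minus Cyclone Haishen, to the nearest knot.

26 kt

Hurricane Bongani: ΔP = 124; V ≈ 6.2 × 124^0.646 ≈ 139.55 kt.
Cyclone Haishen: ΔP = 118; V ≈ 6 × 118^0.617 ≈ 113.89 kt.
Difference ≈ 139.55 − 113.89 = 25.66 → 26 kt.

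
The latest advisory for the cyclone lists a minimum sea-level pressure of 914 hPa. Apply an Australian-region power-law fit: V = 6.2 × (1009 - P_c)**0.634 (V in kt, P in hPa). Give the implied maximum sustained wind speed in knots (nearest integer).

ΔP = 1009 − 914 = 95 hPa.
95^0.634 ≈ 17.942.
V ≈ 6.2 × 17.942 ≈ 111.2 kt.

111 kt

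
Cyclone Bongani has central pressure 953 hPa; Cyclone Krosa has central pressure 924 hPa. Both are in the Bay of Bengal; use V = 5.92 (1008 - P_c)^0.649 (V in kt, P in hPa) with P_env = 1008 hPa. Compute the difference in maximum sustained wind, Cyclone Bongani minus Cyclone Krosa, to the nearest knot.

Cyclone Bongani: ΔP = 55; V ≈ 5.92 × 55^0.649 ≈ 79.77 kt.
Cyclone Krosa: ΔP = 84; V ≈ 5.92 × 84^0.649 ≈ 105.00 kt.
Difference ≈ 79.77 − 105.00 = -25.23 → -25 kt.

-25 kt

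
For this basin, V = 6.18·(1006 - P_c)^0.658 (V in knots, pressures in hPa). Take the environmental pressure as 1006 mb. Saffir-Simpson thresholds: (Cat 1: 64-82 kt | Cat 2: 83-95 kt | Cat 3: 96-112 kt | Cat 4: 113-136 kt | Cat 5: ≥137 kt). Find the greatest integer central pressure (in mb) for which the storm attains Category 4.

Category 4 begins at V = 113 kt.
Required ΔP = (113/6.18)^(1/0.658) = 18.285^1.520 ≈ 82.81 mb.
P_c ≤ 1006 − 82.81 = 923.19, so the highest integer P_c is 923 mb.

923 mb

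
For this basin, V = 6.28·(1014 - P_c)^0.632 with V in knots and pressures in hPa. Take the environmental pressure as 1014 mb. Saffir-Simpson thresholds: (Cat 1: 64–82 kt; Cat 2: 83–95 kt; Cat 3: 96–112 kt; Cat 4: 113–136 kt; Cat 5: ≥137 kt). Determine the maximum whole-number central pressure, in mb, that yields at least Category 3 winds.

Category 3 begins at V = 96 kt.
Required ΔP = (96/6.28)^(1/0.632) = 15.287^1.582 ≈ 74.80 mb.
P_c ≤ 1014 − 74.80 = 939.20, so the highest integer P_c is 939 mb.

939 mb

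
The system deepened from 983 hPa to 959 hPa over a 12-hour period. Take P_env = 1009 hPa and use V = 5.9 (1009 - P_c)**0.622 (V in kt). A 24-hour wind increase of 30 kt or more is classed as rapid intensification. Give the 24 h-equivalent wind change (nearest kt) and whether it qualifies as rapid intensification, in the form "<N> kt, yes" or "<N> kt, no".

V₁: ΔP = 26, V ≈ 5.9 × 26^0.622 ≈ 44.77 kt.
V₂: ΔP = 50, V ≈ 5.9 × 50^0.622 ≈ 67.24 kt.
ΔV over 12 h = 22.47 kt → 24 h equivalent = 22.47 × 24/12 ≈ 44.94 kt.
45 kt ≥ 30 kt ⇒ rapid intensification.

45 kt, yes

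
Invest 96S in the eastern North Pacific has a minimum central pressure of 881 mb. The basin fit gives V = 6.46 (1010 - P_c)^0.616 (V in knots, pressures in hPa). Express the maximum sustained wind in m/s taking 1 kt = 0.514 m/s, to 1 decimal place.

66.3 m/s

ΔP = 1010 − 881 = 129 mb.
V ≈ 6.46 × 129^0.616 = 6.46 × 19.958 ≈ 128.931 kt.
128.931 × 0.514 ≈ 66.27 m/s → 66.3 m/s.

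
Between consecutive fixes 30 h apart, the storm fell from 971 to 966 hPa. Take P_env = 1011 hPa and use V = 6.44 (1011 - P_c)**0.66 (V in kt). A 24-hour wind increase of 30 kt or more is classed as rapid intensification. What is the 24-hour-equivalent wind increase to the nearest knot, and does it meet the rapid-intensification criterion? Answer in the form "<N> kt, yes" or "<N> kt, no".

5 kt, no

V₁: ΔP = 40, V ≈ 6.44 × 40^0.66 ≈ 73.49 kt.
V₂: ΔP = 45, V ≈ 6.44 × 45^0.66 ≈ 79.43 kt.
ΔV over 30 h = 5.94 kt → 24 h equivalent = 5.94 × 24/30 ≈ 4.75 kt.
5 kt < 30 kt ⇒ not rapid intensification.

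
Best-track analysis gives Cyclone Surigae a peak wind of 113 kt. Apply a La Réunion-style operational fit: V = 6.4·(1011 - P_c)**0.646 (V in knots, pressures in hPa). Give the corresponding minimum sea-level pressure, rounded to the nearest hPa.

ΔP = (V / 6.4)^(1/0.646) = (113/6.4)^1.548.
113/6.4 = 17.656; 17.656^1.548 ≈ 85.15 hPa.
P_c = 1011 − 85.15 = 925.85 ≈ 926 hPa.

926 hPa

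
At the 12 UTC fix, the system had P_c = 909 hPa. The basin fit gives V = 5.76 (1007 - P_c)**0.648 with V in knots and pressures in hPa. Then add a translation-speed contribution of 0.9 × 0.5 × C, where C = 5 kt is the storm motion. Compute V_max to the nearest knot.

115 kt

ΔP = 1007 − 909 = 98 hPa.
98^0.648 ≈ 19.513.
V ≈ 5.76 × 19.513 ≈ 112.4 kt.
Translation term: 0.9 × 0.5 × 5 = 2.25 kt.
Corrected V ≈ 114.65 kt → 115 kt.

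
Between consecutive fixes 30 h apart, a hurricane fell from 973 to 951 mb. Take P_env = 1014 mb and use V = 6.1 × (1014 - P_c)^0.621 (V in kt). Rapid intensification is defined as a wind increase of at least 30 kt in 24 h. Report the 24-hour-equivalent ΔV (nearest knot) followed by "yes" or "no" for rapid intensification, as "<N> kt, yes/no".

V₁: ΔP = 41, V ≈ 6.1 × 41^0.621 ≈ 61.22 kt.
V₂: ΔP = 63, V ≈ 6.1 × 63^0.621 ≈ 79.93 kt.
ΔV over 30 h = 18.71 kt → 24 h equivalent = 18.71 × 24/30 ≈ 14.97 kt.
15 kt < 30 kt ⇒ not rapid intensification.

15 kt, no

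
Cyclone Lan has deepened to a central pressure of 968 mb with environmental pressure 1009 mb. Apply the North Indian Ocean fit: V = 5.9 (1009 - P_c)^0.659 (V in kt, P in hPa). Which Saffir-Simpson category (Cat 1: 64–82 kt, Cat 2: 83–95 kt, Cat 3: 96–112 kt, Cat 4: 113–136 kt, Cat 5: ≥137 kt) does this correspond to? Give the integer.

1

ΔP = 1009 − 968 = 41 mb.
V ≈ 5.9 × 41^0.659 = 5.9 × 11.56 ≈ 68 kt.
68 kt falls in the Category 1 band.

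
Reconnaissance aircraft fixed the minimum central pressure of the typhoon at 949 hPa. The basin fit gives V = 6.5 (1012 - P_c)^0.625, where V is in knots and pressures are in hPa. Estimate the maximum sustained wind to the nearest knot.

ΔP = 1012 − 949 = 63 hPa.
63^0.625 ≈ 13.323.
V ≈ 6.5 × 13.323 ≈ 86.6 kt.

87 kt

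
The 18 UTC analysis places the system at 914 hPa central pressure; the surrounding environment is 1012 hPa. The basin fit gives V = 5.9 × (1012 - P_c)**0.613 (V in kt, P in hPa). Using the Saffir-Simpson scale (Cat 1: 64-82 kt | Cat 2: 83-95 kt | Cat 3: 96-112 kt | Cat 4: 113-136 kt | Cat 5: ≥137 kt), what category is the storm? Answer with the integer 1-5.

ΔP = 1012 − 914 = 98 hPa.
V ≈ 5.9 × 98^0.613 = 5.9 × 16.62 ≈ 98 kt.
98 kt falls in the Category 3 band.

3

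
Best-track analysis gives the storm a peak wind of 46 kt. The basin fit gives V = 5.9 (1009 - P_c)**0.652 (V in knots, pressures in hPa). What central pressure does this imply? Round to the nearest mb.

ΔP = (V / 5.9)^(1/0.652) = (46/5.9)^1.534.
46/5.9 = 7.797; 7.797^1.534 ≈ 23.33 mb.
P_c = 1009 − 23.33 = 985.67 ≈ 986 mb.

986 mb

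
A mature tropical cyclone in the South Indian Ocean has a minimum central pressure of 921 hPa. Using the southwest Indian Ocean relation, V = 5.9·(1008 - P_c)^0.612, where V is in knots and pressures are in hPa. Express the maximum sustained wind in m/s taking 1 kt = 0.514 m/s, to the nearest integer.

ΔP = 1008 − 921 = 87 hPa.
V ≈ 5.9 × 87^0.612 = 5.9 × 15.381 ≈ 90.748 kt.
90.748 × 0.514 ≈ 46.64 m/s → 47 m/s.

47 m/s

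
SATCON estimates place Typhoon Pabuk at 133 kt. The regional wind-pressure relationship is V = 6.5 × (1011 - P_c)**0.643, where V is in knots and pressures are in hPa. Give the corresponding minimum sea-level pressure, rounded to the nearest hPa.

902 hPa

ΔP = (V / 6.5)^(1/0.643) = (133/6.5)^1.555.
133/6.5 = 20.462; 20.462^1.555 ≈ 109.34 hPa.
P_c = 1011 − 109.34 = 901.66 ≈ 902 hPa.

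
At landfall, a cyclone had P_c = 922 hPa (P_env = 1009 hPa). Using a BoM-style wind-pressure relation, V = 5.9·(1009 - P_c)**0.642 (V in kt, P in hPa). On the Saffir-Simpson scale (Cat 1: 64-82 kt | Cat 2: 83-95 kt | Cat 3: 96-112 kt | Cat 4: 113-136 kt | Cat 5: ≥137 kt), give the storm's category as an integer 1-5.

ΔP = 1009 − 922 = 87 hPa.
V ≈ 5.9 × 87^0.642 = 5.9 × 17.59 ≈ 104 kt.
104 kt falls in the Category 3 band.

3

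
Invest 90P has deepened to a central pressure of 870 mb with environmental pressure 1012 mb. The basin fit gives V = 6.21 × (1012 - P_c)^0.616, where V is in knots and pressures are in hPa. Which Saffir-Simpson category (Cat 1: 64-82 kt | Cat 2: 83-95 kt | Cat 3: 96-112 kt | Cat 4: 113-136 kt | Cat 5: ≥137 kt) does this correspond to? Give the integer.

ΔP = 1012 − 870 = 142 mb.
V ≈ 6.21 × 142^0.616 = 6.21 × 21.17 ≈ 131 kt.
131 kt falls in the Category 4 band.

4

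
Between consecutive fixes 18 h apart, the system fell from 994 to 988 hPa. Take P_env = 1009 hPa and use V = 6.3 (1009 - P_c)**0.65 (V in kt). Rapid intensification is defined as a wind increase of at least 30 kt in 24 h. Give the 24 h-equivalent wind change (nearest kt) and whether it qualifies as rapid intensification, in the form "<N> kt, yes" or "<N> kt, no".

12 kt, no

V₁: ΔP = 15, V ≈ 6.3 × 15^0.65 ≈ 36.63 kt.
V₂: ΔP = 21, V ≈ 6.3 × 21^0.65 ≈ 45.58 kt.
ΔV over 18 h = 8.95 kt → 24 h equivalent = 8.95 × 24/18 ≈ 11.93 kt.
12 kt < 30 kt ⇒ not rapid intensification.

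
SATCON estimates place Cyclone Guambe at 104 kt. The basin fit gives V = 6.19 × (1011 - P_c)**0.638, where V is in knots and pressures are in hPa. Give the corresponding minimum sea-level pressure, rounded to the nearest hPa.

928 hPa

ΔP = (V / 6.19)^(1/0.638) = (104/6.19)^1.567.
104/6.19 = 16.801; 16.801^1.567 ≈ 83.29 hPa.
P_c = 1011 − 83.29 = 927.71 ≈ 928 hPa.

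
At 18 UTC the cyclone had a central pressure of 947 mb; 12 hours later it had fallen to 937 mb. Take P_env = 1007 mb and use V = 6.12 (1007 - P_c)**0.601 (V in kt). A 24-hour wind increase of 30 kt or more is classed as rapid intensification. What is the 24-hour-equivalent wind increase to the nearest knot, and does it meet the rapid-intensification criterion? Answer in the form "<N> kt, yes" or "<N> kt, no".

V₁: ΔP = 60, V ≈ 6.12 × 60^0.601 ≈ 71.68 kt.
V₂: ΔP = 70, V ≈ 6.12 × 70^0.601 ≈ 78.64 kt.
ΔV over 12 h = 6.96 kt → 24 h equivalent = 6.96 × 24/12 ≈ 13.92 kt.
14 kt < 30 kt ⇒ not rapid intensification.

14 kt, no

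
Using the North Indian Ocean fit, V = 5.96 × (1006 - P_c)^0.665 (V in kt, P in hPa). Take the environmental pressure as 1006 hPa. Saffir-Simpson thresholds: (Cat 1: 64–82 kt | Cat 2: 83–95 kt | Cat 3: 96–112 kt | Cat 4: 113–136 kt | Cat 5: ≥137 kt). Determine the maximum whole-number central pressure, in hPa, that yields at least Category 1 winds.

970 hPa

Category 1 begins at V = 64 kt.
Required ΔP = (64/5.96)^(1/0.665) = 10.738^1.504 ≈ 35.50 hPa.
P_c ≤ 1006 − 35.50 = 970.50, so the highest integer P_c is 970 hPa.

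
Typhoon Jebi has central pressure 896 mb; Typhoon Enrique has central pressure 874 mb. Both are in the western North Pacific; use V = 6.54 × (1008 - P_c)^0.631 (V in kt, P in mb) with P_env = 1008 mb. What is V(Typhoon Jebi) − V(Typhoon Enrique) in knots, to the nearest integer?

-15 kt

Typhoon Jebi: ΔP = 112; V ≈ 6.54 × 112^0.631 ≈ 128.42 kt.
Typhoon Enrique: ΔP = 134; V ≈ 6.54 × 134^0.631 ≈ 143.81 kt.
Difference ≈ 128.42 − 143.81 = -15.39 → -15 kt.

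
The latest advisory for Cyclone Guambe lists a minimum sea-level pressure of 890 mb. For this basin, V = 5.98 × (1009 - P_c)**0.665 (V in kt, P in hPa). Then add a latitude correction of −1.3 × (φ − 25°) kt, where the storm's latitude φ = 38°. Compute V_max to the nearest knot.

ΔP = 1009 − 890 = 119 mb.
119^0.665 ≈ 24.002.
V ≈ 5.98 × 24.002 ≈ 143.5 kt.
Latitude correction: −1.3 × (38 − 25) = -16.9 kt.
Corrected V ≈ 126.6 kt → 127 kt.

127 kt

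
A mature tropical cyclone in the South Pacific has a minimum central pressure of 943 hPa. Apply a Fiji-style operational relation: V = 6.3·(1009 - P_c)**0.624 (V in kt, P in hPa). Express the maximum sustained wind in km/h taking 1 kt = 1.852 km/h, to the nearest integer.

159 km/h

ΔP = 1009 − 943 = 66 hPa.
V ≈ 6.3 × 66^0.624 = 6.3 × 13.658 ≈ 86.047 kt.
86.047 × 1.852 ≈ 159.36 km/h → 159 km/h.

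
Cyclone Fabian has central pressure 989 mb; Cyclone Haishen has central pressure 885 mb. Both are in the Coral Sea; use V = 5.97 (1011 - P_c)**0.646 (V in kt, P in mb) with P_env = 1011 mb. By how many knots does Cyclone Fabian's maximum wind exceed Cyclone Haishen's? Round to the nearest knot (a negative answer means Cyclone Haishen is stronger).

-92 kt

Cyclone Fabian: ΔP = 22; V ≈ 5.97 × 22^0.646 ≈ 43.97 kt.
Cyclone Haishen: ΔP = 126; V ≈ 5.97 × 126^0.646 ≈ 135.77 kt.
Difference ≈ 43.97 − 135.77 = -91.80 → -92 kt.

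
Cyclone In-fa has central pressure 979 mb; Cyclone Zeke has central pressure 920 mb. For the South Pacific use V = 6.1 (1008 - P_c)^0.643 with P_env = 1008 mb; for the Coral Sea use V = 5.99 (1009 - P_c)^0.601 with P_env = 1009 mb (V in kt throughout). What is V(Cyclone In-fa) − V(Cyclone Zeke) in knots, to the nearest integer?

-36 kt

Cyclone In-fa: ΔP = 29; V ≈ 6.1 × 29^0.643 ≈ 53.17 kt.
Cyclone Zeke: ΔP = 89; V ≈ 5.99 × 89^0.601 ≈ 88.92 kt.
Difference ≈ 53.17 − 88.92 = -35.75 → -36 kt.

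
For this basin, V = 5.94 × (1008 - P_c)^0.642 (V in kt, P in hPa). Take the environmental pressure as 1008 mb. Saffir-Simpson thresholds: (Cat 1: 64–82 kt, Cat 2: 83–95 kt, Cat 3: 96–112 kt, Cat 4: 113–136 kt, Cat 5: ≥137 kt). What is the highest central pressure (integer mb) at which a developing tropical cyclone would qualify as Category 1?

Category 1 begins at V = 64 kt.
Required ΔP = (64/5.94)^(1/0.642) = 10.774^1.558 ≈ 40.56 mb.
P_c ≤ 1008 − 40.56 = 967.44, so the highest integer P_c is 967 mb.

967 mb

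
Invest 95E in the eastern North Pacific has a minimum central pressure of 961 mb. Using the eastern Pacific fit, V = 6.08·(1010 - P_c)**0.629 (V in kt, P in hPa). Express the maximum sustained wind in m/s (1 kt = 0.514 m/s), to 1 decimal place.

ΔP = 1010 − 961 = 49 mb.
V ≈ 6.08 × 49^0.629 = 6.08 × 11.565 ≈ 70.313 kt.
70.313 × 0.514 ≈ 36.14 m/s → 36.1 m/s.

36.1 m/s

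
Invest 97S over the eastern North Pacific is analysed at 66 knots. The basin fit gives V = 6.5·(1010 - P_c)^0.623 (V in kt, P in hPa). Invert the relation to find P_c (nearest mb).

969 mb

ΔP = (V / 6.5)^(1/0.623) = (66/6.5)^1.605.
66/6.5 = 10.154; 10.154^1.605 ≈ 41.28 mb.
P_c = 1010 − 41.28 = 968.72 ≈ 969 mb.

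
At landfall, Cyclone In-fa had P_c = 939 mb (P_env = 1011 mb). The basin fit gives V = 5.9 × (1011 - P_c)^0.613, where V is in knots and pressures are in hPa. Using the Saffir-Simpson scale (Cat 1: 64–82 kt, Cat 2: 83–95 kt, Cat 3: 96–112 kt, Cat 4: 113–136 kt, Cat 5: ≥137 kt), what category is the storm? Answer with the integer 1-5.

1

ΔP = 1011 − 939 = 72 mb.
V ≈ 5.9 × 72^0.613 = 5.9 × 13.76 ≈ 81 kt.
81 kt falls in the Category 1 band.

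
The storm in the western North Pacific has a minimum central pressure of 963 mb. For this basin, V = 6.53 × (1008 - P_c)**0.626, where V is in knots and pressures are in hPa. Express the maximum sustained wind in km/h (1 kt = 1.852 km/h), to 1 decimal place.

131.1 km/h

ΔP = 1008 − 963 = 45 mb.
V ≈ 6.53 × 45^0.626 = 6.53 × 10.837 ≈ 70.766 kt.
70.766 × 1.852 ≈ 131.06 km/h → 131.1 km/h.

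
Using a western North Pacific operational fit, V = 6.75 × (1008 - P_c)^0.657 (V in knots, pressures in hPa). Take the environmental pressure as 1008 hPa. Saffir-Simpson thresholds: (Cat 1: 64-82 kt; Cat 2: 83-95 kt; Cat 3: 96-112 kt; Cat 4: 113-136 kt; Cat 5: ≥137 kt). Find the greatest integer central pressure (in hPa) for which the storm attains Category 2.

962 hPa

Category 2 begins at V = 83 kt.
Required ΔP = (83/6.75)^(1/0.657) = 12.296^1.522 ≈ 45.57 hPa.
P_c ≤ 1008 − 45.57 = 962.43, so the highest integer P_c is 962 hPa.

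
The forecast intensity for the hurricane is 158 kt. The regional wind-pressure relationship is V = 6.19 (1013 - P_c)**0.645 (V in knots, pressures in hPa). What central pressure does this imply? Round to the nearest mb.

ΔP = (V / 6.19)^(1/0.645) = (158/6.19)^1.550.
158/6.19 = 25.525; 25.525^1.550 ≈ 151.83 mb.
P_c = 1013 − 151.83 = 861.17 ≈ 861 mb.

861 mb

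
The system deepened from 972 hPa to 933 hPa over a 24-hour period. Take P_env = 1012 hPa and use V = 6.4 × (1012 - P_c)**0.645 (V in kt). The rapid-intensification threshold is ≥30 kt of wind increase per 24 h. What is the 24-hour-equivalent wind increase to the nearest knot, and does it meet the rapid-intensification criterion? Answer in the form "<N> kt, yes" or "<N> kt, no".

38 kt, yes

V₁: ΔP = 40, V ≈ 6.4 × 40^0.645 ≈ 69.10 kt.
V₂: ΔP = 79, V ≈ 6.4 × 79^0.645 ≈ 107.19 kt.
ΔV over 24 h = 38.09 kt → 24 h equivalent = 38.09 × 24/24 ≈ 38.09 kt.
38 kt ≥ 30 kt ⇒ rapid intensification.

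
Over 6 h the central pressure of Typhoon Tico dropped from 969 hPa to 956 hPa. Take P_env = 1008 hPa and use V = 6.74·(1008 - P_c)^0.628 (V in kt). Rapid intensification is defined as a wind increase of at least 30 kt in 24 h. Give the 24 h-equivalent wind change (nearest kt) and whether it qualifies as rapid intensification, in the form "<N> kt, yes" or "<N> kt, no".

V₁: ΔP = 39, V ≈ 6.74 × 39^0.628 ≈ 67.27 kt.
V₂: ΔP = 52, V ≈ 6.74 × 52^0.628 ≈ 80.60 kt.
ΔV over 6 h = 13.33 kt → 24 h equivalent = 13.33 × 24/6 ≈ 53.32 kt.
53 kt ≥ 30 kt ⇒ rapid intensification.

53 kt, yes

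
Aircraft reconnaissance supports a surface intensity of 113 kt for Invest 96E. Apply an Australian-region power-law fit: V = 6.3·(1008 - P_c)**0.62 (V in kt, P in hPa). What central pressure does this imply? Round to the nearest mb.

903 mb

ΔP = (V / 6.3)^(1/0.62) = (113/6.3)^1.613.
113/6.3 = 17.937; 17.937^1.613 ≈ 105.23 mb.
P_c = 1008 − 105.23 = 902.77 ≈ 903 mb.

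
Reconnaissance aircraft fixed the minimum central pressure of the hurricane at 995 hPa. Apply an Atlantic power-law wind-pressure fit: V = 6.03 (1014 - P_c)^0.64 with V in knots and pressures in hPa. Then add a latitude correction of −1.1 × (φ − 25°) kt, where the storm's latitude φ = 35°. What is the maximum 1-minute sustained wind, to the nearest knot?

ΔP = 1014 − 995 = 19 hPa.
19^0.64 ≈ 6.583.
V ≈ 6.03 × 6.583 ≈ 39.7 kt.
Latitude correction: −1.1 × (35 − 25) = -11 kt.
Corrected V ≈ 28.7 kt → 29 kt.

29 kt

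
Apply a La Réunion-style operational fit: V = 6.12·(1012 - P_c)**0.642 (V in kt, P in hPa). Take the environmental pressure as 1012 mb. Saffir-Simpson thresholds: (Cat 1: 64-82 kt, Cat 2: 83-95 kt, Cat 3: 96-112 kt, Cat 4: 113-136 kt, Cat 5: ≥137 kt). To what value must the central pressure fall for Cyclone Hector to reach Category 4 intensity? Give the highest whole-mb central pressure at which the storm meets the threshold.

918 mb

Category 4 begins at V = 113 kt.
Required ΔP = (113/6.12)^(1/0.642) = 18.464^1.558 ≈ 93.86 mb.
P_c ≤ 1012 − 93.86 = 918.14, so the highest integer P_c is 918 mb.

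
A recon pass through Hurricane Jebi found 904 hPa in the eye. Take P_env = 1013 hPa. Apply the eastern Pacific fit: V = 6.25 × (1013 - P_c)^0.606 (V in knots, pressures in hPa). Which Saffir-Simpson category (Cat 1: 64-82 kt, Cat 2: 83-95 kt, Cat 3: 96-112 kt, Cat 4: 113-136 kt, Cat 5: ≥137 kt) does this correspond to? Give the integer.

3

ΔP = 1013 − 904 = 109 hPa.
V ≈ 6.25 × 109^0.606 = 6.25 × 17.17 ≈ 107 kt.
107 kt falls in the Category 3 band.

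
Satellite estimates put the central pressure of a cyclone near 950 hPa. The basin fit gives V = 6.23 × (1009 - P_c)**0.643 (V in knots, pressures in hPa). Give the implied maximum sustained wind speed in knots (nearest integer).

86 kt

ΔP = 1009 − 950 = 59 hPa.
59^0.643 ≈ 13.761.
V ≈ 6.23 × 13.761 ≈ 85.7 kt.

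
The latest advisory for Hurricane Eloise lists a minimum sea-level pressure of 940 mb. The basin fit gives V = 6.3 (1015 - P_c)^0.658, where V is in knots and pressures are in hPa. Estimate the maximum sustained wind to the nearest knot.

108 kt

ΔP = 1015 − 940 = 75 mb.
75^0.658 ≈ 17.131.
V ≈ 6.3 × 17.131 ≈ 107.9 kt.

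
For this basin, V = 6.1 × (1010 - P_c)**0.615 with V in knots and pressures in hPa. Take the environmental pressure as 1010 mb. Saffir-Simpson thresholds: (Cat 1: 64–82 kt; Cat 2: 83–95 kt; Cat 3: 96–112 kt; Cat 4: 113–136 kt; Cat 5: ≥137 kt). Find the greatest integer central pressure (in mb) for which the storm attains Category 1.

Category 1 begins at V = 64 kt.
Required ΔP = (64/6.1)^(1/0.615) = 10.492^1.626 ≈ 45.70 mb.
P_c ≤ 1010 − 45.70 = 964.30, so the highest integer P_c is 964 mb.

964 mb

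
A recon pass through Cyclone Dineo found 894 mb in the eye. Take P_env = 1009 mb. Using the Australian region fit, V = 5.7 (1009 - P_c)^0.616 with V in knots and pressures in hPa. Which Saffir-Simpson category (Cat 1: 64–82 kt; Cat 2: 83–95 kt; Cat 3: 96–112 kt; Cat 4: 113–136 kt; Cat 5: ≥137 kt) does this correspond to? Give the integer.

3

ΔP = 1009 − 894 = 115 mb.
V ≈ 5.7 × 115^0.616 = 5.7 × 18.59 ≈ 106 kt.
106 kt falls in the Category 3 band.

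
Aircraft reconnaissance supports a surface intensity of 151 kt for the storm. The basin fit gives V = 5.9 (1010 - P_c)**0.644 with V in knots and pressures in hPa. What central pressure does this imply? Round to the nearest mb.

ΔP = (V / 5.9)^(1/0.644) = (151/5.9)^1.553.
151/5.9 = 25.593; 25.593^1.553 ≈ 153.65 mb.
P_c = 1010 − 153.65 = 856.35 ≈ 856 mb.

856 mb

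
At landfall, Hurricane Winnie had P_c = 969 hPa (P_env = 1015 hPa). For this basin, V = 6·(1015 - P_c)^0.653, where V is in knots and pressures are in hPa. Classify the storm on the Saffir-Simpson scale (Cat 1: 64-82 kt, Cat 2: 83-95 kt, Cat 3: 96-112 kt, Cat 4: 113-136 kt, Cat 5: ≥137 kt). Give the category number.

ΔP = 1015 − 969 = 46 hPa.
V ≈ 6 × 46^0.653 = 6 × 12.18 ≈ 73 kt.
73 kt falls in the Category 1 band.

1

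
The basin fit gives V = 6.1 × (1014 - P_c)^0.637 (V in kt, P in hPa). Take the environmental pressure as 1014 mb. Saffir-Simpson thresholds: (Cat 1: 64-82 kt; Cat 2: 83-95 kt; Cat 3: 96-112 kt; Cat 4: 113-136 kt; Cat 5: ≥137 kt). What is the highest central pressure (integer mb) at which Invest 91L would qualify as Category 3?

Category 3 begins at V = 96 kt.
Required ΔP = (96/6.1)^(1/0.637) = 15.738^1.570 ≈ 75.69 mb.
P_c ≤ 1014 − 75.69 = 938.31, so the highest integer P_c is 938 mb.

938 mb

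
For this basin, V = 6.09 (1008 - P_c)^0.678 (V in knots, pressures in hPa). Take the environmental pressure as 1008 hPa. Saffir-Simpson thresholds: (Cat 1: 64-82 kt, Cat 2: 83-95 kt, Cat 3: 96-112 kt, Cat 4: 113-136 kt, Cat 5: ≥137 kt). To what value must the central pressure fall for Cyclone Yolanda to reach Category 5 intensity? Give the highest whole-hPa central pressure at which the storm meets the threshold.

Category 5 begins at V = 137 kt.
Required ΔP = (137/6.09)^(1/0.678) = 22.496^1.475 ≈ 98.69 hPa.
P_c ≤ 1008 − 98.69 = 909.31, so the highest integer P_c is 909 hPa.

909 hPa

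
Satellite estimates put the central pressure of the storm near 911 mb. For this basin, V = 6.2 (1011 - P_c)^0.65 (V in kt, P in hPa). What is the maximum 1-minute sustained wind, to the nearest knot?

124 kt

ΔP = 1011 − 911 = 100 mb.
100^0.65 ≈ 19.953.
V ≈ 6.2 × 19.953 ≈ 123.7 kt.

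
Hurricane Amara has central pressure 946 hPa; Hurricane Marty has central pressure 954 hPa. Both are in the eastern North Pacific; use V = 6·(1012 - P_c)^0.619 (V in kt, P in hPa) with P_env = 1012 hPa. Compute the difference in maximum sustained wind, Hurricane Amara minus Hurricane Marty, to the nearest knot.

Hurricane Amara: ΔP = 66; V ≈ 6 × 66^0.619 ≈ 80.25 kt.
Hurricane Marty: ΔP = 58; V ≈ 6 × 58^0.619 ≈ 74.08 kt.
Difference ≈ 80.25 − 74.08 = 6.17 → 6 kt.

6 kt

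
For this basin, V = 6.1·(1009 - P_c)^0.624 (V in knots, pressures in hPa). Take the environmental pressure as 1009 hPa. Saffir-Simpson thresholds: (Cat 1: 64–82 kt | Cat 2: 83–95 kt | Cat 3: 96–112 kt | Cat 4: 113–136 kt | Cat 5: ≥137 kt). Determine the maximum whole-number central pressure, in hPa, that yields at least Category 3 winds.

Category 3 begins at V = 96 kt.
Required ΔP = (96/6.1)^(1/0.624) = 15.738^1.603 ≈ 82.83 hPa.
P_c ≤ 1009 − 82.83 = 926.17, so the highest integer P_c is 926 hPa.

926 hPa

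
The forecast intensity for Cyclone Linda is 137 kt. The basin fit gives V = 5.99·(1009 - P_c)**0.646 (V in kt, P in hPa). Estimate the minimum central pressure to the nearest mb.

ΔP = (V / 5.99)^(1/0.646) = (137/5.99)^1.548.
137/5.99 = 22.871; 22.871^1.548 ≈ 127.11 mb.
P_c = 1009 − 127.11 = 881.89 ≈ 882 mb.

882 mb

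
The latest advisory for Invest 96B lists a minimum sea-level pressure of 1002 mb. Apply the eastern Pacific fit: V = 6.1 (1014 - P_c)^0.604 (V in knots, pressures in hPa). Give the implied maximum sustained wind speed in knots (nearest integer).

27 kt

ΔP = 1014 − 1002 = 12 mb.
12^0.604 ≈ 4.486.
V ≈ 6.1 × 4.486 ≈ 27.4 kt.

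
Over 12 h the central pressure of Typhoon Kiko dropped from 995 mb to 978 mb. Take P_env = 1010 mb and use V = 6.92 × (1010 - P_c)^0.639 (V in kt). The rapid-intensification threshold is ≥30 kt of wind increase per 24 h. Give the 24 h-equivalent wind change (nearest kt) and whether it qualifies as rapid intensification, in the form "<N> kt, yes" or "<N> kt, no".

V₁: ΔP = 15, V ≈ 6.92 × 15^0.639 ≈ 39.05 kt.
V₂: ΔP = 32, V ≈ 6.92 × 32^0.639 ≈ 63.37 kt.
ΔV over 12 h = 24.32 kt → 24 h equivalent = 24.32 × 24/12 ≈ 48.64 kt.
49 kt ≥ 30 kt ⇒ rapid intensification.

49 kt, yes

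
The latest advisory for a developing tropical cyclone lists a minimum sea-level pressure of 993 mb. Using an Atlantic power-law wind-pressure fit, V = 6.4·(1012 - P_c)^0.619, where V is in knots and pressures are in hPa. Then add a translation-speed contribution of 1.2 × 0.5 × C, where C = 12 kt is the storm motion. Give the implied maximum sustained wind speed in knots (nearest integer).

ΔP = 1012 − 993 = 19 mb.
19^0.619 ≈ 6.188.
V ≈ 6.4 × 6.188 ≈ 39.6 kt.
Translation term: 1.2 × 0.5 × 12 = 7.2 kt.
Corrected V ≈ 46.8 kt → 47 kt.

47 kt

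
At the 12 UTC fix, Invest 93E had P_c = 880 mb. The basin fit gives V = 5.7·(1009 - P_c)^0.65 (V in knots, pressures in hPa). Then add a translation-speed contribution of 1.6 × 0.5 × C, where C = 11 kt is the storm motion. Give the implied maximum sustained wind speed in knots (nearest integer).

143 kt

ΔP = 1009 − 880 = 129 mb.
129^0.65 ≈ 23.544.
V ≈ 5.7 × 23.544 ≈ 134.2 kt.
Translation term: 1.6 × 0.5 × 11 = 8.8 kt.
Corrected V ≈ 143 kt → 143 kt.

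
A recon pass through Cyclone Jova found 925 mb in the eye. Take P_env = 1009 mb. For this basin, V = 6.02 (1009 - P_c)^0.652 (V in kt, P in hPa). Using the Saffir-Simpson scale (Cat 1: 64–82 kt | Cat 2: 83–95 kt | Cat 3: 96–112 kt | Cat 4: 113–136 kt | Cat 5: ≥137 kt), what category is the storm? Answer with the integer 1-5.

3

ΔP = 1009 − 925 = 84 mb.
V ≈ 6.02 × 84^0.652 = 6.02 × 17.97 ≈ 108 kt.
108 kt falls in the Category 3 band.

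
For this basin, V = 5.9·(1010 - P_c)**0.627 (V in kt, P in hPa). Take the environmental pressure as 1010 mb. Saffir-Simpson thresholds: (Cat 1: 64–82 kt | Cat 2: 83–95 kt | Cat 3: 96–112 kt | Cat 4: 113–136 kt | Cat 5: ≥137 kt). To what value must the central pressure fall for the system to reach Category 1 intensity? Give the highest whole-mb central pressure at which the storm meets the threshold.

965 mb

Category 1 begins at V = 64 kt.
Required ΔP = (64/5.9)^(1/0.627) = 10.847^1.595 ≈ 44.80 mb.
P_c ≤ 1010 − 44.80 = 965.20, so the highest integer P_c is 965 mb.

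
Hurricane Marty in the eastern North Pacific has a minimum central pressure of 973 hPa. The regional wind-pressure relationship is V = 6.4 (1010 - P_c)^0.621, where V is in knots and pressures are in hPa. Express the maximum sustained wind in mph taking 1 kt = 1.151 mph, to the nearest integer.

69 mph

ΔP = 1010 − 973 = 37 hPa.
V ≈ 6.4 × 37^0.621 = 6.4 × 9.416 ≈ 60.261 kt.
60.261 × 1.151 ≈ 69.36 mph → 69 mph.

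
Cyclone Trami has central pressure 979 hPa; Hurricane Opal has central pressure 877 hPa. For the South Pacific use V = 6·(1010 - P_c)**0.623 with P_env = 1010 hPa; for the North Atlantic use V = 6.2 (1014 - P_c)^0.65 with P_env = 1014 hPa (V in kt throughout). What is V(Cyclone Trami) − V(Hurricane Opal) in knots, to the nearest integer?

-101 kt

Cyclone Trami: ΔP = 31; V ≈ 6 × 31^0.623 ≈ 50.96 kt.
Hurricane Opal: ΔP = 137; V ≈ 6.2 × 137^0.65 ≈ 151.80 kt.
Difference ≈ 50.96 − 151.80 = -100.84 → -101 kt.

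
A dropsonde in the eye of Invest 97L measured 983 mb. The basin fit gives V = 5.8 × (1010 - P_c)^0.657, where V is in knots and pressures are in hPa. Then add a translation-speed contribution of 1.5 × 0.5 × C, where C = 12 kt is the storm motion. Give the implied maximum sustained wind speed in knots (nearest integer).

ΔP = 1010 − 983 = 27 mb.
27^0.657 ≈ 8.718.
V ≈ 5.8 × 8.718 ≈ 50.6 kt.
Translation term: 1.5 × 0.5 × 12 = 9 kt.
Corrected V ≈ 59.6 kt → 60 kt.

60 kt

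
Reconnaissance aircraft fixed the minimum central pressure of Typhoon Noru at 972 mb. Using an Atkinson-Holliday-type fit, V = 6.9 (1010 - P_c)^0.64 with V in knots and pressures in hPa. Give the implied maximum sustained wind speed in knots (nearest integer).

71 kt

ΔP = 1010 − 972 = 38 mb.
38^0.64 ≈ 10.258.
V ≈ 6.9 × 10.258 ≈ 70.8 kt.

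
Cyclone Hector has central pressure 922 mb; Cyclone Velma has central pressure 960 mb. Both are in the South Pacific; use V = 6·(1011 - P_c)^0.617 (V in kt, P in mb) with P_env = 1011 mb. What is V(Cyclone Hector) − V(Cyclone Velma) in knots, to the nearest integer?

Cyclone Hector: ΔP = 89; V ≈ 6 × 89^0.617 ≈ 95.70 kt.
Cyclone Velma: ΔP = 51; V ≈ 6 × 51^0.617 ≈ 67.88 kt.
Difference ≈ 95.70 − 67.88 = 27.82 → 28 kt.

28 kt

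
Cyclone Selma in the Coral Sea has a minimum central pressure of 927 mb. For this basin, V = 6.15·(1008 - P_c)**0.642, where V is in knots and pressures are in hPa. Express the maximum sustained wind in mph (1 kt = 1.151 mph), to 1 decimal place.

118.9 mph

ΔP = 1008 − 927 = 81 mb.
V ≈ 6.15 × 81^0.642 = 6.15 × 16.798 ≈ 103.305 kt.
103.305 × 1.151 ≈ 118.90 mph → 118.9 mph.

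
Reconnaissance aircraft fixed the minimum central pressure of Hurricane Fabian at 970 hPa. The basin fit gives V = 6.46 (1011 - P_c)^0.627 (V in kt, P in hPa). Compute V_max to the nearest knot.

66 kt

ΔP = 1011 − 970 = 41 hPa.
41^0.627 ≈ 10.262.
V ≈ 6.46 × 10.262 ≈ 66.3 kt.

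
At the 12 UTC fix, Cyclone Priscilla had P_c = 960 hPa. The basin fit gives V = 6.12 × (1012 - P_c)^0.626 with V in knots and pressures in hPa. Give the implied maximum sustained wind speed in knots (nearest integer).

73 kt

ΔP = 1012 − 960 = 52 hPa.
52^0.626 ≈ 11.864.
V ≈ 6.12 × 11.864 ≈ 72.6 kt.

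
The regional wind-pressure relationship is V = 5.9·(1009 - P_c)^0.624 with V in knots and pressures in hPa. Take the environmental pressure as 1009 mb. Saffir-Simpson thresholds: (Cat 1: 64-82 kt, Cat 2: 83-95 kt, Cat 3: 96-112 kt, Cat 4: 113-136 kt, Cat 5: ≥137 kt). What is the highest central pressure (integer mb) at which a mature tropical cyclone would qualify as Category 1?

Category 1 begins at V = 64 kt.
Required ΔP = (64/5.9)^(1/0.624) = 10.847^1.603 ≈ 45.62 mb.
P_c ≤ 1009 − 45.62 = 963.38, so the highest integer P_c is 963 mb.

963 mb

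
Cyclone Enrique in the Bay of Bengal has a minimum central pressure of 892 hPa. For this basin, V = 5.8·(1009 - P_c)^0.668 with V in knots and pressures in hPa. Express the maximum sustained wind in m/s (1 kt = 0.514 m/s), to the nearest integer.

ΔP = 1009 − 892 = 117 hPa.
V ≈ 5.8 × 117^0.668 = 5.8 × 24.074 ≈ 139.629 kt.
139.629 × 0.514 ≈ 71.77 m/s → 72 m/s.

72 m/s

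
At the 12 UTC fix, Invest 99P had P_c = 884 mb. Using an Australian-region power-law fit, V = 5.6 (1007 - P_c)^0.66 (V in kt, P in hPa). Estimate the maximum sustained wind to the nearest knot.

ΔP = 1007 − 884 = 123 mb.
123^0.66 ≈ 23.952.
V ≈ 5.6 × 23.952 ≈ 134.1 kt.

134 kt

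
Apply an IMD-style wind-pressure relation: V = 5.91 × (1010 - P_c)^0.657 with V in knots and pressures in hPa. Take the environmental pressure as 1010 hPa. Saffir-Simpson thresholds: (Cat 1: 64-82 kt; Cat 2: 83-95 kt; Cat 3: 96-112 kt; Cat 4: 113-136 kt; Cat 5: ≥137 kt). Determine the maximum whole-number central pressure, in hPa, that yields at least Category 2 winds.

954 hPa

Category 2 begins at V = 83 kt.
Required ΔP = (83/5.91)^(1/0.657) = 14.044^1.522 ≈ 55.79 hPa.
P_c ≤ 1010 − 55.79 = 954.21, so the highest integer P_c is 954 hPa.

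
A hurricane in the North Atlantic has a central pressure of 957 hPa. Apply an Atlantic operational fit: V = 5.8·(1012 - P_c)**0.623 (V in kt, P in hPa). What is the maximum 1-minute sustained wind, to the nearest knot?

ΔP = 1012 − 957 = 55 hPa.
55^0.623 ≈ 12.141.
V ≈ 5.8 × 12.141 ≈ 70.4 kt.

70 kt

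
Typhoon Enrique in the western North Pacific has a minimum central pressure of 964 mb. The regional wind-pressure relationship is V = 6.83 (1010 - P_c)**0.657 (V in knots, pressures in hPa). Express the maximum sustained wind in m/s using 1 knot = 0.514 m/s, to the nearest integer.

ΔP = 1010 − 964 = 46 mb.
V ≈ 6.83 × 46^0.657 = 6.83 × 12.372 ≈ 84.499 kt.
84.499 × 0.514 ≈ 43.43 m/s → 43 m/s.

43 m/s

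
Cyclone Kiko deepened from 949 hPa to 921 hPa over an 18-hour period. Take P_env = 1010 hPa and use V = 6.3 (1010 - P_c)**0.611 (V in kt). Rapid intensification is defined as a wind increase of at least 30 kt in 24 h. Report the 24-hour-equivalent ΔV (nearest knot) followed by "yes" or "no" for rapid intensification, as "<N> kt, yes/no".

V₁: ΔP = 61, V ≈ 6.3 × 61^0.611 ≈ 77.66 kt.
V₂: ΔP = 89, V ≈ 6.3 × 89^0.611 ≈ 97.82 kt.
ΔV over 18 h = 20.16 kt → 24 h equivalent = 20.16 × 24/18 ≈ 26.88 kt.
27 kt < 30 kt ⇒ not rapid intensification.

27 kt, no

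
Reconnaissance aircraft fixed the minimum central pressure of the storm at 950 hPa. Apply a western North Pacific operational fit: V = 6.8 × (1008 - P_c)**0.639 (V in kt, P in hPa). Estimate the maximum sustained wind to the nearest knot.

91 kt

ΔP = 1008 − 950 = 58 hPa.
58^0.639 ≈ 13.392.
V ≈ 6.8 × 13.392 ≈ 91.1 kt.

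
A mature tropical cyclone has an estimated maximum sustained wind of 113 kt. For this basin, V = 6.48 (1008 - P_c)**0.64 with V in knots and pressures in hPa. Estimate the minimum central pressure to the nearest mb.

921 mb

ΔP = (V / 6.48)^(1/0.64) = (113/6.48)^1.562.
113/6.48 = 17.438; 17.438^1.562 ≈ 87.07 mb.
P_c = 1008 − 87.07 = 920.93 ≈ 921 mb.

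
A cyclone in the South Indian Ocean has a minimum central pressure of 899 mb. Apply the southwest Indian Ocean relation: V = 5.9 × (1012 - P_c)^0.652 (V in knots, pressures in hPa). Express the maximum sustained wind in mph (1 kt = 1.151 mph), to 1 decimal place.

ΔP = 1012 − 899 = 113 mb.
V ≈ 5.9 × 113^0.652 = 5.9 × 21.808 ≈ 128.665 kt.
128.665 × 1.151 ≈ 148.09 mph → 148.1 mph.

148.1 mph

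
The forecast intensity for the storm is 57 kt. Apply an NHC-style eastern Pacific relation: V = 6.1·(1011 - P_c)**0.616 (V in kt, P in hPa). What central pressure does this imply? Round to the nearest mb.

973 mb

ΔP = (V / 6.1)^(1/0.616) = (57/6.1)^1.623.
57/6.1 = 9.344; 9.344^1.623 ≈ 37.63 mb.
P_c = 1011 − 37.63 = 973.37 ≈ 973 mb.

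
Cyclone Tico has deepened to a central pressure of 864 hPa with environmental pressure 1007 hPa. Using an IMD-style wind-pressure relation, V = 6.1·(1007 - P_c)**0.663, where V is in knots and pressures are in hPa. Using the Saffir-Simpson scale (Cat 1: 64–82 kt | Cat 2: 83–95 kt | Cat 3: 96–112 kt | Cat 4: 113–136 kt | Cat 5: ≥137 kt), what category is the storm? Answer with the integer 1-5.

ΔP = 1007 − 864 = 143 hPa.
V ≈ 6.1 × 143^0.663 = 6.1 × 26.85 ≈ 164 kt.
164 kt falls in the Category 5 band.

5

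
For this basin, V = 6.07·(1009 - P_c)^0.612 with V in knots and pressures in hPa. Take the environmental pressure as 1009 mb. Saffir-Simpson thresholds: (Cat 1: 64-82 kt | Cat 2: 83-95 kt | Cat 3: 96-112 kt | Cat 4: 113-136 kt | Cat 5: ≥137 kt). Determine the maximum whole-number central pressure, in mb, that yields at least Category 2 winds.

Category 2 begins at V = 83 kt.
Required ΔP = (83/6.07)^(1/0.612) = 13.674^1.634 ≈ 71.78 mb.
P_c ≤ 1009 − 71.78 = 937.22, so the highest integer P_c is 937 mb.

937 mb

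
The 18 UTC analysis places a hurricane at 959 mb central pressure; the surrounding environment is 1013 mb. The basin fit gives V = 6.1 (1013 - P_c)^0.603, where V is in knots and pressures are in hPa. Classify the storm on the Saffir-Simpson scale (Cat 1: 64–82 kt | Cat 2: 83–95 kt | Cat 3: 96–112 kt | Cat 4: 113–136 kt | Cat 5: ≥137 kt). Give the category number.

1

ΔP = 1013 − 959 = 54 mb.
V ≈ 6.1 × 54^0.603 = 6.1 × 11.08 ≈ 68 kt.
68 kt falls in the Category 1 band.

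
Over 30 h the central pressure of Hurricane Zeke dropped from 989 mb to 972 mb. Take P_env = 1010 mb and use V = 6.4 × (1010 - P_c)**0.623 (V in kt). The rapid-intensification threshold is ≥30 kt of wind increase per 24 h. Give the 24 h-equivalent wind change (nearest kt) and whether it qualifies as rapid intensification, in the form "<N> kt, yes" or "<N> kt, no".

15 kt, no

V₁: ΔP = 21, V ≈ 6.4 × 21^0.623 ≈ 42.65 kt.
V₂: ΔP = 38, V ≈ 6.4 × 38^0.623 ≈ 61.71 kt.
ΔV over 30 h = 19.06 kt → 24 h equivalent = 19.06 × 24/30 ≈ 15.25 kt.
15 kt < 30 kt ⇒ not rapid intensification.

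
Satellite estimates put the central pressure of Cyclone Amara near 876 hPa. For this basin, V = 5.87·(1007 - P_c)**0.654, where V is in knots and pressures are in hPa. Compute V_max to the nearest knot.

142 kt

ΔP = 1007 − 876 = 131 hPa.
131^0.654 ≈ 24.249.
V ≈ 5.87 × 24.249 ≈ 142.3 kt.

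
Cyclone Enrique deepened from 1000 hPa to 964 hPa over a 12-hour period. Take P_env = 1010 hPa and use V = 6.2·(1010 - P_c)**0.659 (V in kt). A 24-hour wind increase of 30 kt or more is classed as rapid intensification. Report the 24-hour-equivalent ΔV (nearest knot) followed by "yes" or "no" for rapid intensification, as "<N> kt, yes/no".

V₁: ΔP = 10, V ≈ 6.2 × 10^0.659 ≈ 28.27 kt.
V₂: ΔP = 46, V ≈ 6.2 × 46^0.659 ≈ 77.29 kt.
ΔV over 12 h = 49.02 kt → 24 h equivalent = 49.02 × 24/12 ≈ 98.04 kt.
98 kt ≥ 30 kt ⇒ rapid intensification.

98 kt, yes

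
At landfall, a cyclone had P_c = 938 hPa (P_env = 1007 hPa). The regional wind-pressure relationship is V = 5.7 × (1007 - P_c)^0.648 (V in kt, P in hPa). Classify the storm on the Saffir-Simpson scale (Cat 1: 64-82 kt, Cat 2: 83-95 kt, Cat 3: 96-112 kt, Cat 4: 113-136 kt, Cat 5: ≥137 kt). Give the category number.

ΔP = 1007 − 938 = 69 hPa.
V ≈ 5.7 × 69^0.648 = 5.7 × 15.54 ≈ 89 kt.
89 kt falls in the Category 2 band.

2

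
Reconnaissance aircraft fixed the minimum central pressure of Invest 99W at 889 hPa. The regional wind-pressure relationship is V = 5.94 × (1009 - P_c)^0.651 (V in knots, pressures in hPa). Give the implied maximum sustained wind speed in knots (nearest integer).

ΔP = 1009 − 889 = 120 hPa.
120^0.651 ≈ 22.571.
V ≈ 5.94 × 22.571 ≈ 134.1 kt.

134 kt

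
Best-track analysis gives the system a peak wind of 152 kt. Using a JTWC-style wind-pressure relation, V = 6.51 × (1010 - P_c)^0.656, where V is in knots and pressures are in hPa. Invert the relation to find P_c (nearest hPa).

888 hPa

ΔP = (V / 6.51)^(1/0.656) = (152/6.51)^1.524.
152/6.51 = 23.349; 23.349^1.524 ≈ 121.83 hPa.
P_c = 1010 − 121.83 = 888.17 ≈ 888 hPa.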